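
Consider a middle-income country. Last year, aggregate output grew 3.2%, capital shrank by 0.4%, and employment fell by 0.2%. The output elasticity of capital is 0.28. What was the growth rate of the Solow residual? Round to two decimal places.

Labor's share = 1 − 0.28 = 0.72.
Capital: 0.28 × (-0.4) = -0.112 pp.
Employment: 0.72 × (-0.2) = -0.144 pp.
TFP growth = 3.2 + 0.256 = 3.456%.

3.46%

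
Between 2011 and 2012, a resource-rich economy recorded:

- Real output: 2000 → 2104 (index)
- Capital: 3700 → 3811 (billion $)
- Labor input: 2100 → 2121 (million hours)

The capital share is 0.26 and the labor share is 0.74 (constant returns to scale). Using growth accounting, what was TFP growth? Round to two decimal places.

Real output growth = (2104 − 2000) / 2000 = 5.2%.
Capital growth = (3811 − 3700) / 3700 = 3%.
Labor input growth = (2121 − 2100) / 2100 = 1%.
Labor's share = 1 − 0.26 = 0.74.
Capital: 0.26 × 3 = 0.78 pp.
Labor input: 0.74 × 1 = 0.74 pp.
TFP growth = 5.2 − 1.52 = 3.68%.

TFP growth was 3.68%.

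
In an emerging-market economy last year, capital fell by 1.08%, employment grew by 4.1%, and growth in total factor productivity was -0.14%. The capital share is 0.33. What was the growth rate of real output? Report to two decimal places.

Labor's share = 1 − 0.33 = 0.67.
Capital: 0.33 × (-1.08) = -0.3564 pp.
Employment: 0.67 × 4.1 = 2.747 pp.
Output growth = -0.14 + 2.3906 = 2.2506%.

2.25%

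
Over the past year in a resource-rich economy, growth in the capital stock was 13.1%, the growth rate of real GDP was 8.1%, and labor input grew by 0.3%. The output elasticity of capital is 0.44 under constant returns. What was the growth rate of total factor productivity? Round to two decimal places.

Labor's share = 1 − 0.44 = 0.56.
The capital stock: 0.44 × 13.1 = 5.764 pp.
Labor input: 0.56 × 0.3 = 0.168 pp.
TFP growth = 8.1 − 5.932 = 2.168%.

Total factor productivity grew 2.17%.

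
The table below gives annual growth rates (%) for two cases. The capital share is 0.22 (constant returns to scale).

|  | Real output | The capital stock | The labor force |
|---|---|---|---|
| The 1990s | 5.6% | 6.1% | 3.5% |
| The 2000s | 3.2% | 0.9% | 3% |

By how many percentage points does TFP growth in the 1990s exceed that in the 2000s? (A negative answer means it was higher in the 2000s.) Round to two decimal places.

0.87 percentage points

Labor's share = 1 − 0.22 = 0.78.
The 1990s: TFP = 5.6 − 1.342 − 2.73 = 1.528%.
The 2000s: TFP = 3.2 − 0.198 − 2.34 = 0.662%.
Difference = 1.528 − (0.662) = 0.866 pp.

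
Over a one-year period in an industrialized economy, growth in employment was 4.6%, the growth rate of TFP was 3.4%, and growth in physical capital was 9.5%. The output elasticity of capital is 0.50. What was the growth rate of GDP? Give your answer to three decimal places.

GDP growth was 10.450%.

Labor's share = 1 − 0.5 = 0.5.
Physical capital: 0.5 × 9.5 = 4.75 pp.
Employment: 0.5 × 4.6 = 2.3 pp.
Output growth = 3.4 + 7.05 = 10.45%.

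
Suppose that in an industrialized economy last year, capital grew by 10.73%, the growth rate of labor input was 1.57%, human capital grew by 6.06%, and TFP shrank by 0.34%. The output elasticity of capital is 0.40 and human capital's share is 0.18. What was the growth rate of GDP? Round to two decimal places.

5.70%

Labor's share = 1 − 0.4 − 0.18 = 0.42.
Capital: 0.4 × 10.73 = 4.292 pp.
Human capital: 0.18 × 6.06 = 1.0908 pp.
Labor input: 0.42 × 1.57 = 0.6594 pp.
Output growth = -0.34 + 6.0422 = 5.7022%.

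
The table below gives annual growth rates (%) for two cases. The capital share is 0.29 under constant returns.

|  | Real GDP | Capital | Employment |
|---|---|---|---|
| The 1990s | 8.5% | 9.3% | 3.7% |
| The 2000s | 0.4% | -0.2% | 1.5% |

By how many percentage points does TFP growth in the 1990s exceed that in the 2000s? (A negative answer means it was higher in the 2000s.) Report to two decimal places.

3.78 percentage points

Labor's share = 1 − 0.29 = 0.71.
The 1990s: TFP = 8.5 − 2.697 − 2.627 = 3.176%.
The 2000s: TFP = 0.4 + 0.058 − 1.065 = -0.607%.
Difference = 3.176 − (-0.607) = 3.783 pp.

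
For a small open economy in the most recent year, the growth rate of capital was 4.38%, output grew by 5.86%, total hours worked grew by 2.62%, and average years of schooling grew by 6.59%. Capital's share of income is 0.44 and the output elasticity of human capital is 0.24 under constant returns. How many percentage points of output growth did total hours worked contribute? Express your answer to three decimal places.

Labor's share = 1 − 0.44 − 0.24 = 0.32.
Contribution = share × growth = 0.32 × 2.62 = 0.8384 pp.

0.838 pp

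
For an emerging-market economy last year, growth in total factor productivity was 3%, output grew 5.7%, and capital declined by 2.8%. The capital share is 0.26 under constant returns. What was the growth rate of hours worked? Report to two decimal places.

4.63%

Labor's share = 1 − 0.26 = 0.74.
gY = gA + 0.26×(-2.8) + 0.74×g.
0.74×g = 5.7 − 3 + 0.728 = 3.428.
g = 3.428 / 0.74 = 4.6324%.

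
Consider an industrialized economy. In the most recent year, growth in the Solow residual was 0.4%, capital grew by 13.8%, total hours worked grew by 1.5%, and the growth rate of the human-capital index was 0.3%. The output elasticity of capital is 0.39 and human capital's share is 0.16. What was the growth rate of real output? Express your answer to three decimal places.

Labor's share = 1 − 0.39 − 0.16 = 0.45.
Capital: 0.39 × 13.8 = 5.382 pp.
The human-capital index: 0.16 × 0.3 = 0.048 pp.
Total hours worked: 0.45 × 1.5 = 0.675 pp.
Output growth = 0.4 + 6.105 = 6.505%.

6.505%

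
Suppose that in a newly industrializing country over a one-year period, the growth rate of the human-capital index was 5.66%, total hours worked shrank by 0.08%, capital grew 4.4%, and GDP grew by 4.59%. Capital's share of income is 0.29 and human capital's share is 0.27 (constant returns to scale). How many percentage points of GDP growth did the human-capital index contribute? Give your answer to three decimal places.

Contribution = share × growth = 0.27 × 5.66 = 1.5282 pp.

1.528 pp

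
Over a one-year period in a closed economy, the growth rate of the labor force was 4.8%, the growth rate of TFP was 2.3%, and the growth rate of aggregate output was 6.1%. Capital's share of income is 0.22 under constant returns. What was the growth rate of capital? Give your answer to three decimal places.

0.255%

Labor's share = 1 − 0.22 = 0.78.
gY = gA + 0.78×4.8 + 0.22×g.
0.22×g = 6.1 − 2.3 − 3.744 = 0.056.
g = 0.056 / 0.22 = 0.25455%.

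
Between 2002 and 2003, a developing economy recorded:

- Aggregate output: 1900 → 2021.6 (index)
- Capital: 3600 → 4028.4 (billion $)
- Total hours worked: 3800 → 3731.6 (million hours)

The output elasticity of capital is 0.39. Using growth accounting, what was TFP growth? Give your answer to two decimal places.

Aggregate output growth = (2021.6 − 1900) / 1900 = 6.4%.
Capital growth = (4028.4 − 3600) / 3600 = 11.9%.
Total hours worked growth = (3731.6 − 3800) / 3800 = -1.8%.
Labor's share = 1 − 0.39 = 0.61.
Capital: 0.39 × 11.9 = 4.641 pp.
Total hours worked: 0.61 × (-1.8) = -1.098 pp.
TFP growth = 6.4 − 3.543 = 2.857%.

TFP growth was 2.86%.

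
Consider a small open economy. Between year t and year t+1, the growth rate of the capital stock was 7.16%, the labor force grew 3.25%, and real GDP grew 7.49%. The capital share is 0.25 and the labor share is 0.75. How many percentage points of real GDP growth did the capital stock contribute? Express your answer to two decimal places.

Contribution = share × growth = 0.25 × 7.16 = 1.79 pp.

1.79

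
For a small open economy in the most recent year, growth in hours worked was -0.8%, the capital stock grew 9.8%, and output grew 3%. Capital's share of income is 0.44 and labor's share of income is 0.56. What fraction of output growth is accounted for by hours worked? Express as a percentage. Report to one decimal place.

Labor's share = 1 − 0.44 = 0.56.
Hours worked contributed 0.56 × (-0.8) = -0.448 pp.
Share of growth = -0.448 / 3 × 100 = -14.933%.

Hours worked accounted for -14.9% of growth.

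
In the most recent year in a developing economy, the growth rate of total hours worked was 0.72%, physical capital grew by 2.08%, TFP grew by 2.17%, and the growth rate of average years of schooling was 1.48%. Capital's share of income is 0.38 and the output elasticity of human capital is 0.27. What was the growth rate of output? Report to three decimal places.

3.612%

Labor's share = 1 − 0.38 − 0.27 = 0.35.
Physical capital: 0.38 × 2.08 = 0.7904 pp.
Average years of schooling: 0.27 × 1.48 = 0.3996 pp.
Total hours worked: 0.35 × 0.72 = 0.252 pp.
Output growth = 2.17 + 1.442 = 3.612%.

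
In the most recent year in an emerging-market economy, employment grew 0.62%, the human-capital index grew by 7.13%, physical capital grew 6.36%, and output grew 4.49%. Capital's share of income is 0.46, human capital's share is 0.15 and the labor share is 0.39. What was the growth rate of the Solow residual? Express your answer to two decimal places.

0.25%

Labor's share = 1 − 0.46 − 0.15 = 0.39.
Physical capital: 0.46 × 6.36 = 2.9256 pp.
The human-capital index: 0.15 × 7.13 = 1.0695 pp.
Employment: 0.39 × 0.62 = 0.2418 pp.
TFP growth = 4.49 − 4.2369 = 0.2531%.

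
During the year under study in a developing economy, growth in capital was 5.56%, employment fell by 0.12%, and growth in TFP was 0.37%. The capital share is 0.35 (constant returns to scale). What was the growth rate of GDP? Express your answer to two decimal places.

Labor's share = 1 − 0.35 = 0.65.
Capital: 0.35 × 5.56 = 1.946 pp.
Employment: 0.65 × (-0.12) = -0.078 pp.
Output growth = 0.37 + 1.868 = 2.238%.

GDP grew 2.24%.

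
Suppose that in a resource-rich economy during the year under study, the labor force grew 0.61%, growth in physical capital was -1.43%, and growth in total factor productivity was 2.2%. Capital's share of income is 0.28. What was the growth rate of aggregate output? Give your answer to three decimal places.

2.239%

Labor's share = 1 − 0.28 = 0.72.
Physical capital: 0.28 × (-1.43) = -0.4004 pp.
The labor force: 0.72 × 0.61 = 0.4392 pp.
Output growth = 2.2 + 0.0388 = 2.2388%.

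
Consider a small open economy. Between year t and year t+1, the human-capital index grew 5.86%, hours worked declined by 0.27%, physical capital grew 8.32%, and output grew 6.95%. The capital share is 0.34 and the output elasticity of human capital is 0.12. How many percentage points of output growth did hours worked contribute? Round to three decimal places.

-0.146

Labor's share = 1 − 0.34 − 0.12 = 0.54.
Contribution = share × growth = 0.54 × (-0.27) = -0.1458 pp.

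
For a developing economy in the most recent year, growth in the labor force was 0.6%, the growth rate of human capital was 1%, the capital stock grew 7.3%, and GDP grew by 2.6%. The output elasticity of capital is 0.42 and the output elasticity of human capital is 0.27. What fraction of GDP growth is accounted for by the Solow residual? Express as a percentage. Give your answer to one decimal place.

Labor's share = 1 − 0.42 − 0.27 = 0.31.
The capital stock: 0.42 × 7.3 = 3.066 pp.
Human capital: 0.27 × 1 = 0.27 pp.
The labor force: 0.31 × 0.6 = 0.186 pp.
TFP growth = 2.6 − 3.522 = -0.922%.
TFP share of growth = -0.922 / 2.6 × 100 = -35.462%.

-35.5%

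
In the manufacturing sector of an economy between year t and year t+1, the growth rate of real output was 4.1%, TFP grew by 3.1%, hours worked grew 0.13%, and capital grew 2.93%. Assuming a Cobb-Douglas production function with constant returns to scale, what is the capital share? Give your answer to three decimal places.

gY = gA + α·gK + (1−α)·gL, so gY − gA − gL = α(gK − gL).
4.1 − 3.1 − 0.13 = α × (2.93 − 0.13).
0.87 = 2.8 α, so α = 0.31071.

0.311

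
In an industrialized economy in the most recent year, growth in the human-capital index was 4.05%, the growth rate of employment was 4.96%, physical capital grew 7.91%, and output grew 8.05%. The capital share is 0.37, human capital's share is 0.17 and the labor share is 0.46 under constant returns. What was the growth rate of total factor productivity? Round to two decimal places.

2.15%

Labor's share = 1 − 0.37 − 0.17 = 0.46.
Physical capital: 0.37 × 7.91 = 2.9267 pp.
The human-capital index: 0.17 × 4.05 = 0.6885 pp.
Employment: 0.46 × 4.96 = 2.2816 pp.
TFP growth = 8.05 − 5.8968 = 2.1532%.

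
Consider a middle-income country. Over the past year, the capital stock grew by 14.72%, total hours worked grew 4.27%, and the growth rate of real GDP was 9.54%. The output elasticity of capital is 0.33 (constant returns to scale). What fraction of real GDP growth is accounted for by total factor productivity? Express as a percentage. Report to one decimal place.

Labor's share = 1 − 0.33 = 0.67.
The capital stock: 0.33 × 14.72 = 4.8576 pp.
Total hours worked: 0.67 × 4.27 = 2.8609 pp.
TFP growth = 9.54 − 7.7185 = 1.8215%.
TFP share of growth = 1.8215 / 9.54 × 100 = 19.093%.

Total factor productivity accounted for 19.1% of growth.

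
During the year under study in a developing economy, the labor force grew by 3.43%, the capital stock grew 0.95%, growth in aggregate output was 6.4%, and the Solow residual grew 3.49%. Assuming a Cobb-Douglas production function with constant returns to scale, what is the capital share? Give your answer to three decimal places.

α = 0.210

gY = gA + α·gK + (1−α)·gL, so gY − gA − gL = α(gK − gL).
6.4 − 3.49 − 3.43 = α × (0.95 − 3.43).
-0.52 = -2.48 α, so α = 0.20968.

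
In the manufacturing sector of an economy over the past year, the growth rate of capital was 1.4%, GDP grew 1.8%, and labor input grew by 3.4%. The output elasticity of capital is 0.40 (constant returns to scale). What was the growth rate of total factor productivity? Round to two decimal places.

Labor's share = 1 − 0.4 = 0.6.
Capital: 0.4 × 1.4 = 0.56 pp.
Labor input: 0.6 × 3.4 = 2.04 pp.
TFP growth = 1.8 − 2.6 = -0.8%.

-0.80%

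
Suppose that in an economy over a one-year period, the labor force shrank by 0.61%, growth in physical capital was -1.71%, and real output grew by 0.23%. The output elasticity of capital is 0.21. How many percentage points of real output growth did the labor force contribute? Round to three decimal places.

-0.482 percentage points

Labor's share = 1 − 0.21 = 0.79.
Contribution = share × growth = 0.79 × (-0.61) = -0.4819 pp.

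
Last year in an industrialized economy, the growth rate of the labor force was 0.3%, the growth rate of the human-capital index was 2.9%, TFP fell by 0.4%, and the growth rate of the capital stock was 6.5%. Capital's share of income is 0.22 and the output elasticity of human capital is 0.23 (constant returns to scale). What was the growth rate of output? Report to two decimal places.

Output grew 1.86%.

Labor's share = 1 − 0.22 − 0.23 = 0.55.
The capital stock: 0.22 × 6.5 = 1.43 pp.
The human-capital index: 0.23 × 2.9 = 0.667 pp.
The labor force: 0.55 × 0.3 = 0.165 pp.
Output growth = -0.4 + 2.262 = 1.862%.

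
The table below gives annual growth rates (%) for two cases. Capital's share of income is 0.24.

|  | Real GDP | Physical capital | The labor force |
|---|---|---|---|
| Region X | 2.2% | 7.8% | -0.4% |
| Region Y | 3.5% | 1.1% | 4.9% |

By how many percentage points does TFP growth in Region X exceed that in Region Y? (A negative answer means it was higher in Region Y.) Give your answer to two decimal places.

1.12 percentage points

Labor's share = 1 − 0.24 = 0.76.
Region X: TFP = 2.2 − 1.872 + 0.304 = 0.632%.
Region Y: TFP = 3.5 − 0.264 − 3.724 = -0.488%.
Difference = 0.632 − (-0.488) = 1.12 pp.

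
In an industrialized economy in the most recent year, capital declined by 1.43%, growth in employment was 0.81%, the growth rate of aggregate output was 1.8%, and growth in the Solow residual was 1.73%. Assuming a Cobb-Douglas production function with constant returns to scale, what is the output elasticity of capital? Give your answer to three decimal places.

gY = gA + α·gK + (1−α)·gL, so gY − gA − gL = α(gK − gL).
1.8 − 1.73 − 0.81 = α × (-1.43 − 0.81).
-0.74 = -2.24 α, so α = 0.33036.

The output elasticity of capital is 0.330.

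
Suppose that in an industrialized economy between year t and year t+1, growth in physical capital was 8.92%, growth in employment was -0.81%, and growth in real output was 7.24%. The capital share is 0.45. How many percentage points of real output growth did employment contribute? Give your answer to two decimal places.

Labor's share = 1 − 0.45 = 0.55.
Contribution = share × growth = 0.55 × (-0.81) = -0.4455 pp.

-0.45 pp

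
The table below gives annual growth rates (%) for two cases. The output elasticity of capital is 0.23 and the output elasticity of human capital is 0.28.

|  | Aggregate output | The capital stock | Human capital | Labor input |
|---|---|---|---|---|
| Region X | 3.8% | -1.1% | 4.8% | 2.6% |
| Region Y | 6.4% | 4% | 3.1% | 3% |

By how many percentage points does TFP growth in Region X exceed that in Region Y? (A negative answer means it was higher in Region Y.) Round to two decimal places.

-1.71 percentage points

Labor's share = 1 − 0.23 − 0.28 = 0.49.
Region X: TFP = 3.8 + 0.253 − 1.344 − 1.274 = 1.435%.
Region Y: TFP = 6.4 − 0.92 − 0.868 − 1.47 = 3.142%.
Difference = 1.435 − (3.142) = -1.707 pp.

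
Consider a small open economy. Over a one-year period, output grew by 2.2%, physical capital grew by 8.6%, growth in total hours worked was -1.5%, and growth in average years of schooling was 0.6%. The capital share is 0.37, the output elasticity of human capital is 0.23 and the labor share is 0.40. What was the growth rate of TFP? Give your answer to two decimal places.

Labor's share = 1 − 0.37 − 0.23 = 0.4.
Physical capital: 0.37 × 8.6 = 3.182 pp.
Average years of schooling: 0.23 × 0.6 = 0.138 pp.
Total hours worked: 0.4 × (-1.5) = -0.6 pp.
TFP growth = 2.2 − 2.72 = -0.52%.

-0.52%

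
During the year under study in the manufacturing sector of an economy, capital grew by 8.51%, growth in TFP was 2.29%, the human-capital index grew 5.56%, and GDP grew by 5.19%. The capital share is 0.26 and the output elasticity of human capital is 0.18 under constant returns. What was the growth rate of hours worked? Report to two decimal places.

Labor's share = 1 − 0.26 − 0.18 = 0.56.
gY = gA + 0.26×8.51 + 0.18×5.56 + 0.56×g.
0.56×g = 5.19 − 2.29 − 3.2134 = -0.3134.
g = -0.3134 / 0.56 = -0.5596%.

-0.56%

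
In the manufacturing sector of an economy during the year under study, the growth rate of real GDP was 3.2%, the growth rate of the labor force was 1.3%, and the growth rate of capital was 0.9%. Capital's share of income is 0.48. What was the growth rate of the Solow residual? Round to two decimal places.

Labor's share = 1 − 0.48 = 0.52.
Capital: 0.48 × 0.9 = 0.432 pp.
The labor force: 0.52 × 1.3 = 0.676 pp.
TFP growth = 3.2 − 1.108 = 2.092%.

2.09%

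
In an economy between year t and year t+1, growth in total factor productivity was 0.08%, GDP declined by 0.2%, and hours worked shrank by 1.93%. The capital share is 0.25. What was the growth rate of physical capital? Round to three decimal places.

4.670%

Labor's share = 1 − 0.25 = 0.75.
gY = gA + 0.75×(-1.93) + 0.25×g.
0.25×g = -0.2 − 0.08 + 1.4475 = 1.1675.
g = 1.1675 / 0.25 = 4.67%.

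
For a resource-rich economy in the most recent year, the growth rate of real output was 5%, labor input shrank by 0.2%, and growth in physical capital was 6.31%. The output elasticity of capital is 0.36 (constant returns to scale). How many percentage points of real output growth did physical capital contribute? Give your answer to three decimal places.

2.272

Contribution = share × growth = 0.36 × 6.31 = 2.2716 pp.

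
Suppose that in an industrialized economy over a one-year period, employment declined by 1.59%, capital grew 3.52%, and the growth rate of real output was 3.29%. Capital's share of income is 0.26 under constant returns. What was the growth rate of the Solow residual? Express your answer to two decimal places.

The Solow residual growth was 3.55%.

Labor's share = 1 − 0.26 = 0.74.
Capital: 0.26 × 3.52 = 0.9152 pp.
Employment: 0.74 × (-1.59) = -1.1766 pp.
TFP growth = 3.29 + 0.2614 = 3.5514%.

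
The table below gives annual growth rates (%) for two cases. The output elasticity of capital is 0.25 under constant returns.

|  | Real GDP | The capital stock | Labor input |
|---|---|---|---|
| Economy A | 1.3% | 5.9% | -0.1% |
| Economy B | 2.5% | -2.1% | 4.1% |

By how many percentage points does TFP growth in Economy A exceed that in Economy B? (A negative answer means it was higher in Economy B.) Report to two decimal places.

-0.05 percentage points

Labor's share = 1 − 0.25 = 0.75.
Economy A: TFP = 1.3 − 1.475 + 0.075 = -0.1%.
Economy B: TFP = 2.5 + 0.525 − 3.075 = -0.05%.
Difference = -0.1 − (-0.05) = -0.05 pp.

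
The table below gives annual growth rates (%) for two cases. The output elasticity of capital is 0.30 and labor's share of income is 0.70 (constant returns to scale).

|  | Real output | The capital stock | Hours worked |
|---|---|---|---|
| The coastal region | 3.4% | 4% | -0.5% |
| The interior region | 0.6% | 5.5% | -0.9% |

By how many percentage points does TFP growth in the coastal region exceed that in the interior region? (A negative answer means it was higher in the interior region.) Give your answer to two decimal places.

2.97 percentage points

Labor's share = 1 − 0.3 = 0.7.
The coastal region: TFP = 3.4 − 1.2 + 0.35 = 2.55%.
The interior region: TFP = 0.6 − 1.65 + 0.63 = -0.42%.
Difference = 2.55 − (-0.42) = 2.97 pp.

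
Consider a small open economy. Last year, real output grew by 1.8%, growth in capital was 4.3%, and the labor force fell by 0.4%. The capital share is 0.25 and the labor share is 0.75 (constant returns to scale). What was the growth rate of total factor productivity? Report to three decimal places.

Labor's share = 1 − 0.25 = 0.75.
Capital: 0.25 × 4.3 = 1.075 pp.
The labor force: 0.75 × (-0.4) = -0.3 pp.
TFP growth = 1.8 − 0.775 = 1.025%.

Total factor productivity growth was 1.025%.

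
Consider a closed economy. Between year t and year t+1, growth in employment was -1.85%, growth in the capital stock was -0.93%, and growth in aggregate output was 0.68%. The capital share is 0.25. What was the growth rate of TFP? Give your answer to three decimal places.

2.300%

Labor's share = 1 − 0.25 = 0.75.
The capital stock: 0.25 × (-0.93) = -0.2325 pp.
Employment: 0.75 × (-1.85) = -1.3875 pp.
TFP growth = 0.68 + 1.62 = 2.3%.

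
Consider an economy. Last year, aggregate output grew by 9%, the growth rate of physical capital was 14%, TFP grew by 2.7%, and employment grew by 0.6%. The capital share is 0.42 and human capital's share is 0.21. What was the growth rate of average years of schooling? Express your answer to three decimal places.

0.943%

Labor's share = 1 − 0.42 − 0.21 = 0.37.
gY = gA + 0.42×14 + 0.37×0.6 + 0.21×g.
0.21×g = 9 − 2.7 − 6.102 = 0.198.
g = 0.198 / 0.21 = 0.94286%.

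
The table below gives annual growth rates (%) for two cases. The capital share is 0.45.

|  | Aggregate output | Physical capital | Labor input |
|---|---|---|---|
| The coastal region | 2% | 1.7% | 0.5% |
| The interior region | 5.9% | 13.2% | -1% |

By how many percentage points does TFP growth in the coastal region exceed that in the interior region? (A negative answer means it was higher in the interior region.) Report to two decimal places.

0.45 percentage points

Labor's share = 1 − 0.45 = 0.55.
The coastal region: TFP = 2 − 0.765 − 0.275 = 0.96%.
The interior region: TFP = 5.9 − 5.94 + 0.55 = 0.51%.
Difference = 0.96 − (0.51) = 0.45 pp.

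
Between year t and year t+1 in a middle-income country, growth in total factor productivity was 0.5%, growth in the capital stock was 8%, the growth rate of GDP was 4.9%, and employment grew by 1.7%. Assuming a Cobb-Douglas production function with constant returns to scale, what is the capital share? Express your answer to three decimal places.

gY = gA + α·gK + (1−α)·gL, so gY − gA − gL = α(gK − gL).
4.9 − 0.5 − 1.7 = α × (8 − 1.7).
2.7 = 6.3 α, so α = 0.42857.

α = 0.429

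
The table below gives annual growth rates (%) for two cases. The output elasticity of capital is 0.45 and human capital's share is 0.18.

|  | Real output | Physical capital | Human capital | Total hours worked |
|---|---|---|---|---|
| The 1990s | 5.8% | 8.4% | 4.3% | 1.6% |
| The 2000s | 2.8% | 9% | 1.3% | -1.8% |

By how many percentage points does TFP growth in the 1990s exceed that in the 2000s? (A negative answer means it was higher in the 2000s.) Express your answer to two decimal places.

Labor's share = 1 − 0.45 − 0.18 = 0.37.
The 1990s: TFP = 5.8 − 3.78 − 0.774 − 0.592 = 0.654%.
The 2000s: TFP = 2.8 − 4.05 − 0.234 + 0.666 = -0.818%.
Difference = 0.654 − (-0.818) = 1.472 pp.

1.47 percentage points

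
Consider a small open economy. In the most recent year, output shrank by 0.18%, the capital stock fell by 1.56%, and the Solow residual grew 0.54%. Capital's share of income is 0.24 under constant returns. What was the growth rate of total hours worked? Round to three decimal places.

Labor's share = 1 − 0.24 = 0.76.
gY = gA + 0.24×(-1.56) + 0.76×g.
0.76×g = -0.18 − 0.54 + 0.3744 = -0.3456.
g = -0.3456 / 0.76 = -0.45474%.

-0.455%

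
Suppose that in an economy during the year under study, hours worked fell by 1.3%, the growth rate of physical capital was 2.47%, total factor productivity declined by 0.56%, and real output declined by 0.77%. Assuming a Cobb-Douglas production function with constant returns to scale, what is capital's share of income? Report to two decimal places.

Capital's share of income is 0.29.

gY = gA + α·gK + (1−α)·gL, so gY − gA − gL = α(gK − gL).
-0.77 + 0.56 + 1.3 = α × (2.47 − (-1.3)).
1.09 = 3.77 α, so α = 0.2891.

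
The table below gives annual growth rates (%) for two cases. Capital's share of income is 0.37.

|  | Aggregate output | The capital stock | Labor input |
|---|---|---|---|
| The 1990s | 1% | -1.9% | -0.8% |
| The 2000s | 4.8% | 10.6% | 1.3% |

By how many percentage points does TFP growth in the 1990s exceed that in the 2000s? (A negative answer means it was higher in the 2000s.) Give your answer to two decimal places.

2.15 percentage points

Labor's share = 1 − 0.37 = 0.63.
The 1990s: TFP = 1 + 0.703 + 0.504 = 2.207%.
The 2000s: TFP = 4.8 − 3.922 − 0.819 = 0.059%.
Difference = 2.207 − (0.059) = 2.148 pp.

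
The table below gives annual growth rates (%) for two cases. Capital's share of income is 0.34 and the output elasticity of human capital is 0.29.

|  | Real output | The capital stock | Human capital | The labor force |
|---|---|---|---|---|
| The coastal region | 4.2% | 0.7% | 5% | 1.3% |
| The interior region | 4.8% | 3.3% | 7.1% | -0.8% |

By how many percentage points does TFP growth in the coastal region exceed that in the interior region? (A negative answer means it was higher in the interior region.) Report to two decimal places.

0.12 percentage points

Labor's share = 1 − 0.34 − 0.29 = 0.37.
The coastal region: TFP = 4.2 − 0.238 − 1.45 − 0.481 = 2.031%.
The interior region: TFP = 4.8 − 1.122 − 2.059 + 0.296 = 1.915%.
Difference = 2.031 − (1.915) = 0.116 pp.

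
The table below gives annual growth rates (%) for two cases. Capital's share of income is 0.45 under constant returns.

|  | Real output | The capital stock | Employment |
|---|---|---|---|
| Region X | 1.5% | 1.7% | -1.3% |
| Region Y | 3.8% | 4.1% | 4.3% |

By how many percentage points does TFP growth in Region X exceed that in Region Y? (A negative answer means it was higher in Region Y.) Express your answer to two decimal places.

1.86 percentage points

Labor's share = 1 − 0.45 = 0.55.
Region X: TFP = 1.5 − 0.765 + 0.715 = 1.45%.
Region Y: TFP = 3.8 − 1.845 − 2.365 = -0.41%.
Difference = 1.45 − (-0.41) = 1.86 pp.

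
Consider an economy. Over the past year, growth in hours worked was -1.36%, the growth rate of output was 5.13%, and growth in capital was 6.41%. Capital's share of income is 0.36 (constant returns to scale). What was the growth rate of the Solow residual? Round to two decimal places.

Labor's share = 1 − 0.36 = 0.64.
Capital: 0.36 × 6.41 = 2.3076 pp.
Hours worked: 0.64 × (-1.36) = -0.8704 pp.
TFP growth = 5.13 − 1.4372 = 3.6928%.

3.69%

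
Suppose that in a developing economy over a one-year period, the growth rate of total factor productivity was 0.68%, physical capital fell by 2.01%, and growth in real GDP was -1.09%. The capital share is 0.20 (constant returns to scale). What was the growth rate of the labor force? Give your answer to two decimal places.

Labor's share = 1 − 0.2 = 0.8.
gY = gA + 0.2×(-2.01) + 0.8×g.
0.8×g = -1.09 − 0.68 + 0.402 = -1.368.
g = -1.368 / 0.8 = -1.71%.

-1.71%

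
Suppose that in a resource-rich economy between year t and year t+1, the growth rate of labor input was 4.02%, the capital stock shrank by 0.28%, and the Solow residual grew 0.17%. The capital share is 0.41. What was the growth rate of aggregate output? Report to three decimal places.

2.427%

Labor's share = 1 − 0.41 = 0.59.
The capital stock: 0.41 × (-0.28) = -0.1148 pp.
Labor input: 0.59 × 4.02 = 2.3718 pp.
Output growth = 0.17 + 2.257 = 2.427%.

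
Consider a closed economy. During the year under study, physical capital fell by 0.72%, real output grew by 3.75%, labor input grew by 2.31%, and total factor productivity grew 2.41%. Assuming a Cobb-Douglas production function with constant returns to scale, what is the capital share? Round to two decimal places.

gY = gA + α·gK + (1−α)·gL, so gY − gA − gL = α(gK − gL).
3.75 − 2.41 − 2.31 = α × (-0.72 − 2.31).
-0.97 = -3.03 α, so α = 0.3201.

The capital share is 0.32.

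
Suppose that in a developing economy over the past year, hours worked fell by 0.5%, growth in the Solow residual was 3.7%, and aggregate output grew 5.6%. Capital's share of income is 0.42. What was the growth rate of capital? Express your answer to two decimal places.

Labor's share = 1 − 0.42 = 0.58.
gY = gA + 0.58×(-0.5) + 0.42×g.
0.42×g = 5.6 − 3.7 + 0.29 = 2.19.
g = 2.19 / 0.42 = 5.2143%.

Capital growth was 5.21%.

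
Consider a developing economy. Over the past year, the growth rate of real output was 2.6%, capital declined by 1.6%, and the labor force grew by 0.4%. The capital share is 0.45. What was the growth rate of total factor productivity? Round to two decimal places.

Labor's share = 1 − 0.45 = 0.55.
Capital: 0.45 × (-1.6) = -0.72 pp.
The labor force: 0.55 × 0.4 = 0.22 pp.
TFP growth = 2.6 + 0.5 = 3.1%.

Total factor productivity growth was 3.10%.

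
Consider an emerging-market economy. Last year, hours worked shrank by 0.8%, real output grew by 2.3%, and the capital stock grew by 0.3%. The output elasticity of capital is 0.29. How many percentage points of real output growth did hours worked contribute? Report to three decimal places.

Labor's share = 1 − 0.29 = 0.71.
Contribution = share × growth = 0.71 × (-0.8) = -0.568 pp.

-0.568 pp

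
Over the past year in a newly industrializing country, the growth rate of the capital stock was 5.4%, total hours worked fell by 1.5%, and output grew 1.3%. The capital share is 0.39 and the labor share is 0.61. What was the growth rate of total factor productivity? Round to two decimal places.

Labor's share = 1 − 0.39 = 0.61.
The capital stock: 0.39 × 5.4 = 2.106 pp.
Total hours worked: 0.61 × (-1.5) = -0.915 pp.
TFP growth = 1.3 − 1.191 = 0.109%.

0.11%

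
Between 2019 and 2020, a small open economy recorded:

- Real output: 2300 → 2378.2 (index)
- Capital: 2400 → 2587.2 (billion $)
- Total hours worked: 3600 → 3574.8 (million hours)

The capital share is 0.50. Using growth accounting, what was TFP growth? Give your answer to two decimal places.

Real output growth = (2378.2 − 2300) / 2300 = 3.4%.
Capital growth = (2587.2 − 2400) / 2400 = 7.8%.
Total hours worked growth = (3574.8 − 3600) / 3600 = -0.7%.
Labor's share = 1 − 0.5 = 0.5.
Capital: 0.5 × 7.8 = 3.9 pp.
Total hours worked: 0.5 × (-0.7) = -0.35 pp.
TFP growth = 3.4 − 3.55 = -0.15%.

-0.15%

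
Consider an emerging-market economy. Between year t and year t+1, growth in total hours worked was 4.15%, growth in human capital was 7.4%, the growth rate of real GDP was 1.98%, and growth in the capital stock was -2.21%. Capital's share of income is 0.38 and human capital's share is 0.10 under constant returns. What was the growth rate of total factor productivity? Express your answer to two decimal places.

Labor's share = 1 − 0.38 − 0.1 = 0.52.
The capital stock: 0.38 × (-2.21) = -0.8398 pp.
Human capital: 0.1 × 7.4 = 0.74 pp.
Total hours worked: 0.52 × 4.15 = 2.158 pp.
TFP growth = 1.98 − 2.0582 = -0.0782%.

-0.08%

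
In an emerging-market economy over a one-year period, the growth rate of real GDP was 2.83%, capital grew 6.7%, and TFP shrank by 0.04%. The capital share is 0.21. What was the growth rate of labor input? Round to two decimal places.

Labor's share = 1 − 0.21 = 0.79.
gY = gA + 0.21×6.7 + 0.79×g.
0.79×g = 2.83 + 0.04 − 1.407 = 1.463.
g = 1.463 / 0.79 = 1.8519%.

1.85%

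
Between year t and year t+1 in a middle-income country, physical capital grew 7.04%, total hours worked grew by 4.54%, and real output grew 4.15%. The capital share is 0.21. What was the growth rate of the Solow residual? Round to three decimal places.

Labor's share = 1 − 0.21 = 0.79.
Physical capital: 0.21 × 7.04 = 1.4784 pp.
Total hours worked: 0.79 × 4.54 = 3.5866 pp.
TFP growth = 4.15 − 5.065 = -0.915%.

-0.915%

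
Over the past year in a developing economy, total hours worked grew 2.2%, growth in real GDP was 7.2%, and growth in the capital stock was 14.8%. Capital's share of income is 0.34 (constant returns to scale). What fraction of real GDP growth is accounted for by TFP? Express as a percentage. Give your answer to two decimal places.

Labor's share = 1 − 0.34 = 0.66.
The capital stock: 0.34 × 14.8 = 5.032 pp.
Total hours worked: 0.66 × 2.2 = 1.452 pp.
TFP growth = 7.2 − 6.484 = 0.716%.
TFP share of growth = 0.716 / 7.2 × 100 = 9.9444%.

TFP accounted for 9.94% of growth.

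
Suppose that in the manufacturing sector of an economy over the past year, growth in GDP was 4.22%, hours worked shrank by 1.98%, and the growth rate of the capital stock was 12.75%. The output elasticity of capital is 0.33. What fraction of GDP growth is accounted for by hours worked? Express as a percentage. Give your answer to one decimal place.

-31.4%

Labor's share = 1 − 0.33 = 0.67.
Hours worked contributed 0.67 × (-1.98) = -1.3266 pp.
Share of growth = -1.3266 / 4.22 × 100 = -31.436%.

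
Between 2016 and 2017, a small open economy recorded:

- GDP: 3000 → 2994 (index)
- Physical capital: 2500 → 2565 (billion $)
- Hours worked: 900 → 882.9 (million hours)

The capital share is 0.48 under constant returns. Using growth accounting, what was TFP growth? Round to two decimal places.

-0.46%

GDP growth = (2994 − 3000) / 3000 = -0.2%.
Physical capital growth = (2565 − 2500) / 2500 = 2.6%.
Hours worked growth = (882.9 − 900) / 900 = -1.9%.
Labor's share = 1 − 0.48 = 0.52.
Physical capital: 0.48 × 2.6 = 1.248 pp.
Hours worked: 0.52 × (-1.9) = -0.988 pp.
TFP growth = -0.2 − 0.26 = -0.46%.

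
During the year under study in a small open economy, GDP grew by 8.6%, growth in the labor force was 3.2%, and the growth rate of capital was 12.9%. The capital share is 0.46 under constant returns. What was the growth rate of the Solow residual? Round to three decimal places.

0.938%

Labor's share = 1 − 0.46 = 0.54.
Capital: 0.46 × 12.9 = 5.934 pp.
The labor force: 0.54 × 3.2 = 1.728 pp.
TFP growth = 8.6 − 7.662 = 0.938%.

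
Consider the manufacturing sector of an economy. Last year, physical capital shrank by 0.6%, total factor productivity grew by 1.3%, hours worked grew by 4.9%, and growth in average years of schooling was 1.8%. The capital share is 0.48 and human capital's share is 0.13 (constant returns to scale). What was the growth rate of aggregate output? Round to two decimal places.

3.16%

Labor's share = 1 − 0.48 − 0.13 = 0.39.
Physical capital: 0.48 × (-0.6) = -0.288 pp.
Average years of schooling: 0.13 × 1.8 = 0.234 pp.
Hours worked: 0.39 × 4.9 = 1.911 pp.
Output growth = 1.3 + 1.857 = 3.157%.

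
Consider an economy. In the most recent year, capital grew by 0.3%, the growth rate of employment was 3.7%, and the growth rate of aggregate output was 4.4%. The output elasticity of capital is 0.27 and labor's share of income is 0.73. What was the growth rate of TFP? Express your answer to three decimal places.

1.618%

Labor's share = 1 − 0.27 = 0.73.
Capital: 0.27 × 0.3 = 0.081 pp.
Employment: 0.73 × 3.7 = 2.701 pp.
TFP growth = 4.4 − 2.782 = 1.618%.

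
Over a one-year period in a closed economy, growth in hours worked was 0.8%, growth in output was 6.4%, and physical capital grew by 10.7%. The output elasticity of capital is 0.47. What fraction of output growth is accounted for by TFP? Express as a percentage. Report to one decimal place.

Labor's share = 1 − 0.47 = 0.53.
Physical capital: 0.47 × 10.7 = 5.029 pp.
Hours worked: 0.53 × 0.8 = 0.424 pp.
TFP growth = 6.4 − 5.453 = 0.947%.
TFP share of growth = 0.947 / 6.4 × 100 = 14.797%.

TFP accounted for 14.8% of growth.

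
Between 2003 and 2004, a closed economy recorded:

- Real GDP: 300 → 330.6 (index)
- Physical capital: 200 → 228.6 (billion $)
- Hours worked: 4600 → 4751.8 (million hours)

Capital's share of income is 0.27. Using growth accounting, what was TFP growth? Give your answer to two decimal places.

TFP growth was 3.93%.

Real GDP growth = (330.6 − 300) / 300 = 10.2%.
Physical capital growth = (228.6 − 200) / 200 = 14.3%.
Hours worked growth = (4751.8 − 4600) / 4600 = 3.3%.
Labor's share = 1 − 0.27 = 0.73.
Physical capital: 0.27 × 14.3 = 3.861 pp.
Hours worked: 0.73 × 3.3 = 2.409 pp.
TFP growth = 10.2 − 6.27 = 3.93%.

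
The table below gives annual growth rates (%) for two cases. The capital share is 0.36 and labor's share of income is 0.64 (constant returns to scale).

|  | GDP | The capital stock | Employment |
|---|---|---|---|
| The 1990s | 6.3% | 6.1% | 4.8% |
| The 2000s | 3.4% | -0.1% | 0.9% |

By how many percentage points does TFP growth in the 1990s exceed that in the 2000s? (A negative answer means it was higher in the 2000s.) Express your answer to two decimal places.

-1.83 percentage points

Labor's share = 1 − 0.36 = 0.64.
The 1990s: TFP = 6.3 − 2.196 − 3.072 = 1.032%.
The 2000s: TFP = 3.4 + 0.036 − 0.576 = 2.86%.
Difference = 1.032 − (2.86) = -1.828 pp.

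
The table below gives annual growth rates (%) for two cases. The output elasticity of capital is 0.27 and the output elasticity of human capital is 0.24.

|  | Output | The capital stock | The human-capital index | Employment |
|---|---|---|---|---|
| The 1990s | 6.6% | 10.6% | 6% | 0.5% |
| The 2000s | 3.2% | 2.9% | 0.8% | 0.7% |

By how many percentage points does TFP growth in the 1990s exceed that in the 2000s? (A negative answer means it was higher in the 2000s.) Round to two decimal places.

Labor's share = 1 − 0.27 − 0.24 = 0.49.
The 1990s: TFP = 6.6 − 2.862 − 1.44 − 0.245 = 2.053%.
The 2000s: TFP = 3.2 − 0.783 − 0.192 − 0.343 = 1.882%.
Difference = 2.053 − (1.882) = 0.171 pp.

0.17 percentage points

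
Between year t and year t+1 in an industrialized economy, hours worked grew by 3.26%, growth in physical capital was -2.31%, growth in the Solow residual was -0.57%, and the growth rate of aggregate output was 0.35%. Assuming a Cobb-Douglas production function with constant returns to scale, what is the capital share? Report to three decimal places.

α = 0.420

gY = gA + α·gK + (1−α)·gL, so gY − gA − gL = α(gK − gL).
0.35 + 0.57 − 3.26 = α × (-2.31 − 3.26).
-2.34 = -5.57 α, so α = 0.42011.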